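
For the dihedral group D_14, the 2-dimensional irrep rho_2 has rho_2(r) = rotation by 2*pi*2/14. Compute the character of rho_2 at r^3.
chi_{rho_2}(r^3) = 2*cos(2*pi*2*3/14) = -2*cos(pi/7)

Derivation: rho_2(r^3) is rotation by angle 2*pi*2*3/14, whose trace is 2*cos(2*pi*2*3/14) = -2*cos(pi/7).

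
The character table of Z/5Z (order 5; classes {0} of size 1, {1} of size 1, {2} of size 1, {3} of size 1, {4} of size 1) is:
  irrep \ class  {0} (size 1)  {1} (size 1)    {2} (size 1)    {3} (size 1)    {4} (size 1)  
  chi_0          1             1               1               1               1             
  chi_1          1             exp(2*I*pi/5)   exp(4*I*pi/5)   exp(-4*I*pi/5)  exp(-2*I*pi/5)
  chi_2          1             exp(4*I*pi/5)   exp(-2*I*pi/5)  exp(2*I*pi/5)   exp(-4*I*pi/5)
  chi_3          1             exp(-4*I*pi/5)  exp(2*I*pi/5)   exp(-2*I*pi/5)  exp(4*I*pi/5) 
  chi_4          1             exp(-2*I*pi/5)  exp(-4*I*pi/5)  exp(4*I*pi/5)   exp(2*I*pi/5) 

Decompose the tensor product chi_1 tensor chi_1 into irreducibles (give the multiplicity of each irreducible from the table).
chi_1 tensor chi_1 = chi_2 (all other irreducibles have multiplicity 0).

Details: The character of a tensor product is the pointwise product (chi_1 * chi_1)(C) = chi_1(C) * chi_1(C):
  {0}: (1)*(1), {1}: (exp(2*I*pi/5))*(exp(2*I*pi/5)), {2}: (exp(4*I*pi/5))*(exp(4*I*pi/5)), {3}: (exp(-4*I*pi/5))*(exp(-4*I*pi/5)), {4}: (exp(-2*I*pi/5))*(exp(-2*I*pi/5))
so (chi_1 * chi_1) takes values
  {0} -> 1, {1} -> exp(4*I*pi/5), {2} -> exp(-2*I*pi/5), {3} -> exp(2*I*pi/5), {4} -> exp(-4*I*pi/5).
Now take the inner product of this character with each irreducible chi from the table, <chi_1*chi_1, chi> = (1/5) sum_C |C| (chi_1*chi_1)(C) conj(chi(C)):
  <chi_1*chi_1, chi_0> = (1/5)[1*(1)*conj(1) + 1*(exp(4*I*pi/5))*conj(1) + 1*(exp(-2*I*pi/5))*conj(1) + 1*(exp(2*I*pi/5))*conj(1) + 1*(exp(-4*I*pi/5))*conj(1)]
      = (1/5)[(1) + (exp(4*I*pi/5)) + (exp(-2*I*pi/5)) + (exp(2*I*pi/5)) + (exp(-4*I*pi/5))] = 0/5 = 0
  <chi_1*chi_1, chi_1> = (1/5)[1*(1)*conj(1) + 1*(exp(4*I*pi/5))*conj(exp(2*I*pi/5)) + 1*(exp(-2*I*pi/5))*conj(exp(4*I*pi/5)) + 1*(exp(2*I*pi/5))*conj(exp(-4*I*pi/5)) + 1*(exp(-4*I*pi/5))*conj(exp(-2*I*pi/5))]
      = (1/5)[(1) + (exp(2*I*pi/5)) + (exp(4*I*pi/5)) + (exp(-4*I*pi/5)) + (exp(-2*I*pi/5))] = 0/5 = 0
  <chi_1*chi_1, chi_2> = (1/5)[1*(1)*conj(1) + 1*(exp(4*I*pi/5))*conj(exp(4*I*pi/5)) + 1*(exp(-2*I*pi/5))*conj(exp(-2*I*pi/5)) + 1*(exp(2*I*pi/5))*conj(exp(2*I*pi/5)) + 1*(exp(-4*I*pi/5))*conj(exp(-4*I*pi/5))]
      = (1/5)[(1) + (1) + (1) + (1) + (1)] = 5/5 = 1
  <chi_1*chi_1, chi_3> = (1/5)[1*(1)*conj(1) + 1*(exp(4*I*pi/5))*conj(exp(-4*I*pi/5)) + 1*(exp(-2*I*pi/5))*conj(exp(2*I*pi/5)) + 1*(exp(2*I*pi/5))*conj(exp(-2*I*pi/5)) + 1*(exp(-4*I*pi/5))*conj(exp(4*I*pi/5))]
      = (1/5)[(1) + (exp(-2*I*pi/5)) + (exp(-4*I*pi/5)) + (exp(4*I*pi/5)) + (exp(2*I*pi/5))] = 0/5 = 0
  <chi_1*chi_1, chi_4> = (1/5)[1*(1)*conj(1) + 1*(exp(4*I*pi/5))*conj(exp(-2*I*pi/5)) + 1*(exp(-2*I*pi/5))*conj(exp(-4*I*pi/5)) + 1*(exp(2*I*pi/5))*conj(exp(4*I*pi/5)) + 1*(exp(-4*I*pi/5))*conj(exp(2*I*pi/5))]
      = (1/5)[(1) + (exp(-4*I*pi/5)) + (exp(2*I*pi/5)) + (exp(-2*I*pi/5)) + (exp(4*I*pi/5))] = 0/5 = 0
(Exp terms are combined using exp(i*s)*conj(exp(i*t)) = exp(i*(s-t)), and sums of them are collapsed using the identity that for every m > 1 the m distinct m-th roots of unity sum to 0, e.g. 1 + exp(2*I*pi/3) + exp(-2*I*pi/3) = 0.)
Hence the multiplicities are chi_2: 1. Dimension check: dim(chi_1)*dim(chi_1) = 1*1 = 1 and sum (mult * dim) = 1*1 = 1.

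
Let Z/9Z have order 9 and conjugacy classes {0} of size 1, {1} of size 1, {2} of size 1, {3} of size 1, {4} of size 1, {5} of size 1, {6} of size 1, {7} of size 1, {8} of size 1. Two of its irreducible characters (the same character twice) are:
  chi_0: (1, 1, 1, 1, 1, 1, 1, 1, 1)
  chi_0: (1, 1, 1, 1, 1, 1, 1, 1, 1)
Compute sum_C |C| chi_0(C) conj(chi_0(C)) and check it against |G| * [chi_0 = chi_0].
Sum = 9 = |G| = 9; so <chi_0, chi_0> = 1 (norm-1 confirms irreducibility).

Justification: Compute term by term over conjugacy classes (|C| * chi_0(C) * conj(chi_0(C))):
  1*(1)*conj(1) + 1*(1)*conj(1) + 1*(1)*conj(1) + 1*(1)*conj(1) + 1*(1)*conj(1) + 1*(1)*conj(1) + 1*(1)*conj(1) + 1*(1)*conj(1) + 1*(1)*conj(1)
  = (1) + (1) + (1) + (1) + (1) + (1) + (1) + (1) + (1)
  = 9.
(Exp terms are combined using exp(i*s)*conj(exp(i*t)) = exp(i*(s-t)), and sums of them are collapsed using the identity that for every m > 1 the m distinct m-th roots of unity sum to 0, e.g. 1 + exp(2*I*pi/3) + exp(-2*I*pi/3) = 0.)
Dividing by |G| = 9 gives 9/9 = 1, matching the row-orthogonality relation <chi_0, chi_0> = [chi_0 = chi_0].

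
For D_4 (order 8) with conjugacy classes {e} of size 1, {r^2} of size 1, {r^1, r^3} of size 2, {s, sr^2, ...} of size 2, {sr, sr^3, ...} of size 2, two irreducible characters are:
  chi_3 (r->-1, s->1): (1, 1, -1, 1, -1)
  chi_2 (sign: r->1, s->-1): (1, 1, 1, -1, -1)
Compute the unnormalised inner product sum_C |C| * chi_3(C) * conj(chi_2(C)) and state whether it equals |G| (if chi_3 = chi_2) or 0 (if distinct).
Sum = 0; so <chi_3, chi_2> = 0 (distinct irreducibles are orthogonal).

Reasoning: Compute term by term over conjugacy classes (|C| * chi_3(C) * conj(chi_2(C))):
  1*(1)*conj(1) + 1*(1)*conj(1) + 2*(-1)*conj(1) + 2*(1)*conj(-1) + 2*(-1)*conj(-1)
  = (1) + (1) + (-2) + (-2) + (2)
  = 0.
Dividing by |G| = 8 gives 0/8 = 0, matching the row-orthogonality relation <chi_3, chi_2> = [chi_3 = chi_2].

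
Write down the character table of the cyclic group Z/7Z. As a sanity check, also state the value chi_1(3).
Character table of Z/7Z (irreps indexed chi_0,...,chi_6 with chi_k(m) = zeta_7^(k*m), zeta_7 = exp(2*pi*i/7)):
  irrep \ class  {0} (size 1)  {1} (size 1)    {2} (size 1)    {3} (size 1)    {4} (size 1)    {5} (size 1)    {6} (size 1)  
  chi_0          1             1               1               1               1               1               1             
  chi_1          1             exp(2*I*pi/7)   exp(4*I*pi/7)   exp(6*I*pi/7)   exp(-6*I*pi/7)  exp(-4*I*pi/7)  exp(-2*I*pi/7)
  chi_2          1             exp(4*I*pi/7)   exp(-6*I*pi/7)  exp(-2*I*pi/7)  exp(2*I*pi/7)   exp(6*I*pi/7)   exp(-4*I*pi/7)
  chi_3          1             exp(6*I*pi/7)   exp(-2*I*pi/7)  exp(4*I*pi/7)   exp(-4*I*pi/7)  exp(2*I*pi/7)   exp(-6*I*pi/7)
  chi_4          1             exp(-6*I*pi/7)  exp(2*I*pi/7)   exp(-4*I*pi/7)  exp(4*I*pi/7)   exp(-2*I*pi/7)  exp(6*I*pi/7) 
  chi_5          1             exp(-4*I*pi/7)  exp(6*I*pi/7)   exp(2*I*pi/7)   exp(-2*I*pi/7)  exp(-6*I*pi/7)  exp(4*I*pi/7) 
  chi_6          1             exp(-2*I*pi/7)  exp(-4*I*pi/7)  exp(-6*I*pi/7)  exp(6*I*pi/7)   exp(4*I*pi/7)   exp(2*I*pi/7) 

Spot check: chi_1(3) = zeta_7^(1*3) = zeta_7^3 = exp(6*I*pi/7).

Reasoning: Z/7Z is abelian, so all 7 irreducible complex representations are 1-dimensional. They are given by chi_k(m) = zeta_7^(k*m) for k = 0,...,6. Row orthogonality: sum_m chi_k(m) conj(chi_l(m)) = 7 * [k = l].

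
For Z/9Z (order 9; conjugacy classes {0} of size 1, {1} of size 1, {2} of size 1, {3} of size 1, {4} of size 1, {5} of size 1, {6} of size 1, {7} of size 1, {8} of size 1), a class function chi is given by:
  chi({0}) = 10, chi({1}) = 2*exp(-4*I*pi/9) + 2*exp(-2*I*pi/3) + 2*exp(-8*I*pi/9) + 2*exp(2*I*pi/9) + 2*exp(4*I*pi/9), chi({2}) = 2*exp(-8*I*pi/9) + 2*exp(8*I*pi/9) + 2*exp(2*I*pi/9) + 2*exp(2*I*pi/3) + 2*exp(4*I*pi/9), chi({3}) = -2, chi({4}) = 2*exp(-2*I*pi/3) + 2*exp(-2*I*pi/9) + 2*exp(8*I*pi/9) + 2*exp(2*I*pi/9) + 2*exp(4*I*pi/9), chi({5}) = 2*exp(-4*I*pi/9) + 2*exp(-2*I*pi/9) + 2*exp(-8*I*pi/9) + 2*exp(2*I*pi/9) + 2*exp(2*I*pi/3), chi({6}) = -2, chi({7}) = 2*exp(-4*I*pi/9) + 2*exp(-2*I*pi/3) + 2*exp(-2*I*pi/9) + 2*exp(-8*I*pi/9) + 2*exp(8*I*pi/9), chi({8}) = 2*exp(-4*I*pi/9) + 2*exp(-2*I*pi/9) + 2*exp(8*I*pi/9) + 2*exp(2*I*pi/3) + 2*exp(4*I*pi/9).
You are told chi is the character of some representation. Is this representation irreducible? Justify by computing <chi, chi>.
Not irreducible (reducible): <chi, chi> = 20 > 1.

Why: <chi, chi> = (1/|G|) sum_C |C| * |chi(C)|^2 = (1/9)[1*|10|^2 + 1*|2*exp(-4*I*pi/9) + 2*exp(-2*I*pi/3) + 2*exp(-8*I*pi/9) + 2*exp(2*I*pi/9) + 2*exp(4*I*pi/9)|^2 + 1*|2*exp(-8*I*pi/9) + 2*exp(8*I*pi/9) + 2*exp(2*I*pi/9) + 2*exp(2*I*pi/3) + 2*exp(4*I*pi/9)|^2 + 1*|-2|^2 + 1*|2*exp(-2*I*pi/3) + 2*exp(-2*I*pi/9) + 2*exp(8*I*pi/9) + 2*exp(2*I*pi/9) + 2*exp(4*I*pi/9)|^2 + 1*|2*exp(-4*I*pi/9) + 2*exp(-2*I*pi/9) + 2*exp(-8*I*pi/9) + 2*exp(2*I*pi/9) + 2*exp(2*I*pi/3)|^2 + 1*|-2|^2 + 1*|2*exp(-4*I*pi/9) + 2*exp(-2*I*pi/3) + 2*exp(-2*I*pi/9) + 2*exp(-8*I*pi/9) + 2*exp(8*I*pi/9)|^2 + 1*|2*exp(-4*I*pi/9) + 2*exp(-2*I*pi/9) + 2*exp(8*I*pi/9) + 2*exp(2*I*pi/3) + 2*exp(4*I*pi/9)|^2]
  = (1/9)[(100) + (20 + 12*exp(-2*I*pi/9) + 8*exp(-2*I*pi/3) + 16*exp(-8*I*pi/9) + 4*exp(-4*I*pi/9) + 4*exp(4*I*pi/9) + 16*exp(8*I*pi/9) + 8*exp(2*I*pi/3) + 12*exp(2*I*pi/9)) + (20 + 12*exp(-4*I*pi/9) + 16*exp(-2*I*pi/9) + 8*exp(-2*I*pi/3) + 4*exp(-8*I*pi/9) + 4*exp(8*I*pi/9) + 8*exp(2*I*pi/3) + 16*exp(2*I*pi/9) + 12*exp(4*I*pi/9)) + (4) + (20 + 16*exp(-4*I*pi/9) + 8*exp(-2*I*pi/3) + 12*exp(-8*I*pi/9) + 4*exp(-2*I*pi/9) + 4*exp(2*I*pi/9) + 12*exp(8*I*pi/9) + 8*exp(2*I*pi/3) + 16*exp(4*I*pi/9)) + (20 + 16*exp(-4*I*pi/9) + 8*exp(-2*I*pi/3) + 12*exp(-8*I*pi/9) + 4*exp(-2*I*pi/9) + 4*exp(2*I*pi/9) + 12*exp(8*I*pi/9) + 8*exp(2*I*pi/3) + 16*exp(4*I*pi/9)) + (4) + (20 + 12*exp(-4*I*pi/9) + 16*exp(-2*I*pi/9) + 8*exp(-2*I*pi/3) + 4*exp(-8*I*pi/9) + 4*exp(8*I*pi/9) + 8*exp(2*I*pi/3) + 16*exp(2*I*pi/9) + 12*exp(4*I*pi/9)) + (20 + 12*exp(-2*I*pi/9) + 8*exp(-2*I*pi/3) + 16*exp(-8*I*pi/9) + 4*exp(-4*I*pi/9) + 4*exp(4*I*pi/9) + 16*exp(8*I*pi/9) + 8*exp(2*I*pi/3) + 12*exp(2*I*pi/9))] = 180/9 = 20.
(Exp terms are combined using exp(i*s)*conj(exp(i*t)) = exp(i*(s-t)), and sums of them are collapsed using the identity that for every m > 1 the m distinct m-th roots of unity sum to 0, e.g. 1 + exp(2*I*pi/3) + exp(-2*I*pi/3) = 0.)
A character is irreducible iff <chi, chi> = 1, so this representation is reducible.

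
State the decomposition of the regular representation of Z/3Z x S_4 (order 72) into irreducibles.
Each irreducible V_i of dimension d_i appears with multiplicity d_i, i.e. rho_reg = (direct sum over all irreducibles V_i) d_i V_i. The irreducible dimensions for Z/3Z x S_4 are 1, 1, 1, 1, 1, 1, 2, 2, 2, 3, 3, 3, 3, 3, 3: 6 irreducibles of dimension 1, each with multiplicity 1; 3 irreducibles of dimension 2, each with multiplicity 2; 6 irreducibles of dimension 3, each with multiplicity 3. Total dimension 6*1*1 + 3*2*2 + 6*3*3 = 72 = |G|.

Explanation: General theorem: in the regular representation of a finite group G, each irreducible appears with multiplicity equal to its dimension. Check: dim(rho_reg) = sum d_i^2 = 1 + 1 + 1 + 1 + 1 + 1 + 4 + 4 + 4 + 9 + 9 + 9 + 9 + 9 + 9 = 72 = |G|.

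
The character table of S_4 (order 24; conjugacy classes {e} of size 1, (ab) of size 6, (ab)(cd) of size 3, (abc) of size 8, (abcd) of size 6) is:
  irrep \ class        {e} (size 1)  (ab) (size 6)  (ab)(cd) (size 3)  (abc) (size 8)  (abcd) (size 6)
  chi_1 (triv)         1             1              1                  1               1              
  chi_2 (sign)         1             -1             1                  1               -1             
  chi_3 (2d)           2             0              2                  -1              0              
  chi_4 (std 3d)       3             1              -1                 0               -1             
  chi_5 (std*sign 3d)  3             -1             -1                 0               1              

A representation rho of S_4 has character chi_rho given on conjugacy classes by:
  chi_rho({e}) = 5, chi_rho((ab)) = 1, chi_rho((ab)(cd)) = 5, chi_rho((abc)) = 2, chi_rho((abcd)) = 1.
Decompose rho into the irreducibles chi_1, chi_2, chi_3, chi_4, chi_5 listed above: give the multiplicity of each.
Multiplicities: chi_1: 2, chi_2: 1, chi_3: 1, chi_4: 0, chi_5: 0.

Why: Use <chi_rho, chi> = (1/|G|) sum_C |C| * chi_rho(C) * conj(chi(C)) with |G| = 24 for each irreducible chi in the table:
  <chi_rho, chi_1> = (1/24)[1*(5)*conj(1) + 6*(1)*conj(1) + 3*(5)*conj(1) + 8*(2)*conj(1) + 6*(1)*conj(1)]
      = (1/24)[(5) + (6) + (15) + (16) + (6)] = 48/24 = 2
  <chi_rho, chi_2> = (1/24)[1*(5)*conj(1) + 6*(1)*conj(-1) + 3*(5)*conj(1) + 8*(2)*conj(1) + 6*(1)*conj(-1)]
      = (1/24)[(5) + (-6) + (15) + (16) + (-6)] = 24/24 = 1
  <chi_rho, chi_3> = (1/24)[1*(5)*conj(2) + 6*(1)*conj(0) + 3*(5)*conj(2) + 8*(2)*conj(-1) + 6*(1)*conj(0)]
      = (1/24)[(10) + (0) + (30) + (-16) + (0)] = 24/24 = 1
  <chi_rho, chi_4> = (1/24)[1*(5)*conj(3) + 6*(1)*conj(1) + 3*(5)*conj(-1) + 8*(2)*conj(0) + 6*(1)*conj(-1)]
      = (1/24)[(15) + (6) + (-15) + (0) + (-6)] = 0/24 = 0
  <chi_rho, chi_5> = (1/24)[1*(5)*conj(3) + 6*(1)*conj(-1) + 3*(5)*conj(-1) + 8*(2)*conj(0) + 6*(1)*conj(1)]
      = (1/24)[(15) + (-6) + (-15) + (0) + (6)] = 0/24 = 0
Dimension check: dim(rho) = sum (mult * dim) = 2*1 + 1*1 + 1*2 + 0*3 + 0*3 = 5 = chi_rho(e) = 5.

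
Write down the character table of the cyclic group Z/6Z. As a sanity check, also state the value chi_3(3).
Character table of Z/6Z (irreps indexed chi_0,...,chi_5 with chi_k(m) = zeta_6^(k*m), zeta_6 = exp(2*pi*i/6)):
  irrep \ class  {0} (size 1)  {1} (size 1)    {2} (size 1)    {3} (size 1)  {4} (size 1)    {5} (size 1)  
  chi_0          1             1               1               1             1               1             
  chi_1          1             exp(I*pi/3)     exp(2*I*pi/3)   -1            exp(-2*I*pi/3)  exp(-I*pi/3)  
  chi_2          1             exp(2*I*pi/3)   exp(-2*I*pi/3)  1             exp(2*I*pi/3)   exp(-2*I*pi/3)
  chi_3          1             -1              1               -1            1               -1            
  chi_4          1             exp(-2*I*pi/3)  exp(2*I*pi/3)   1             exp(-2*I*pi/3)  exp(2*I*pi/3) 
  chi_5          1             exp(-I*pi/3)    exp(-2*I*pi/3)  -1            exp(2*I*pi/3)   exp(I*pi/3)   

Spot check: chi_3(3) = zeta_6^(3*3) = zeta_6^9 = -1.

Argument: Z/6Z is abelian, so all 6 irreducible complex representations are 1-dimensional. They are given by chi_k(m) = zeta_6^(k*m) for k = 0,...,5. Row orthogonality: sum_m chi_k(m) conj(chi_l(m)) = 6 * [k = l].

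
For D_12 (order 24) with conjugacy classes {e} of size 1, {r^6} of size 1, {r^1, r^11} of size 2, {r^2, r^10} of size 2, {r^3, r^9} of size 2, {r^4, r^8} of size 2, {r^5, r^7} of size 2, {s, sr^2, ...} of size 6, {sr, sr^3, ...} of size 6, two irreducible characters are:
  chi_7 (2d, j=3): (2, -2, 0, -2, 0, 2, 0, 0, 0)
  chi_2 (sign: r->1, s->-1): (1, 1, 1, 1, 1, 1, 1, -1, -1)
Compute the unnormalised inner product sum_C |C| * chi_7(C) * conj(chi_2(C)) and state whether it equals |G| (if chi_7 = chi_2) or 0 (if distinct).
Sum = 0; so <chi_7, chi_2> = 0 (distinct irreducibles are orthogonal).

Derivation: Compute term by term over conjugacy classes (|C| * chi_7(C) * conj(chi_2(C))):
  1*(2)*conj(1) + 1*(-2)*conj(1) + 2*(0)*conj(1) + 2*(-2)*conj(1) + 2*(0)*conj(1) + 2*(2)*conj(1) + 2*(0)*conj(1) + 6*(0)*conj(-1) + 6*(0)*conj(-1)
  = (2) + (-2) + (0) + (-4) + (0) + (4) + (0) + (0) + (0)
  = 0.
Dividing by |G| = 24 gives 0/24 = 0, matching the row-orthogonality relation <chi_7, chi_2> = [chi_7 = chi_2].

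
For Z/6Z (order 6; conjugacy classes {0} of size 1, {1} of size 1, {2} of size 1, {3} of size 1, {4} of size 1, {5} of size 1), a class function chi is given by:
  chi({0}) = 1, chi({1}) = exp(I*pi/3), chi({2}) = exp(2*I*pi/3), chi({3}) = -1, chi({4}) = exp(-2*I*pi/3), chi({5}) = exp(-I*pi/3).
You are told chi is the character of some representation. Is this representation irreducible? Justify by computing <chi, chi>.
Irreducible: <chi, chi> = 1.

Proof sketch: <chi, chi> = (1/|G|) sum_C |C| * |chi(C)|^2 = (1/6)[1*|1|^2 + 1*|exp(I*pi/3)|^2 + 1*|exp(2*I*pi/3)|^2 + 1*|-1|^2 + 1*|exp(-2*I*pi/3)|^2 + 1*|exp(-I*pi/3)|^2]
  = (1/6)[(1) + (1) + (1) + (1) + (1) + (1)] = 6/6 = 1.
(Exp terms are combined using exp(i*s)*conj(exp(i*t)) = exp(i*(s-t)), and sums of them are collapsed using the identity that for every m > 1 the m distinct m-th roots of unity sum to 0, e.g. 1 + exp(2*I*pi/3) + exp(-2*I*pi/3) = 0.)
A character is irreducible iff <chi, chi> = 1, so this representation is irreducible.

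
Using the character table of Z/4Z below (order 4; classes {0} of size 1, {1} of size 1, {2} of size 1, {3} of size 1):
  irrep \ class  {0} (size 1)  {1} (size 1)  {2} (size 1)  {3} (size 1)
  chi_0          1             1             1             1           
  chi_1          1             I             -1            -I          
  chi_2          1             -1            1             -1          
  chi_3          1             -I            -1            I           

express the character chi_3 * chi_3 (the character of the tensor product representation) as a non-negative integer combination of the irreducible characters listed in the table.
chi_3 tensor chi_3 = chi_2 (all other irreducibles have multiplicity 0).

Argument: The character of a tensor product is the pointwise product (chi_3 * chi_3)(C) = chi_3(C) * chi_3(C):
  {0}: (1)*(1), {1}: (-I)*(-I), {2}: (-1)*(-1), {3}: (I)*(I)
so (chi_3 * chi_3) takes values
  {0} -> 1, {1} -> -1, {2} -> 1, {3} -> -1.
Now take the inner product of this character with each irreducible chi from the table, <chi_3*chi_3, chi> = (1/4) sum_C |C| (chi_3*chi_3)(C) conj(chi(C)):
  <chi_3*chi_3, chi_0> = (1/4)[1*(1)*conj(1) + 1*(-1)*conj(1) + 1*(1)*conj(1) + 1*(-1)*conj(1)]
      = (1/4)[(1) + (-1) + (1) + (-1)] = 0/4 = 0
  <chi_3*chi_3, chi_1> = (1/4)[1*(1)*conj(1) + 1*(-1)*conj(I) + 1*(1)*conj(-1) + 1*(-1)*conj(-I)]
      = (1/4)[(1) + (I) + (-1) + (-I)] = 0/4 = 0
  <chi_3*chi_3, chi_2> = (1/4)[1*(1)*conj(1) + 1*(-1)*conj(-1) + 1*(1)*conj(1) + 1*(-1)*conj(-1)]
      = (1/4)[(1) + (1) + (1) + (1)] = 4/4 = 1
  <chi_3*chi_3, chi_3> = (1/4)[1*(1)*conj(1) + 1*(-1)*conj(-I) + 1*(1)*conj(-1) + 1*(-1)*conj(I)]
      = (1/4)[(1) + (-I) + (-1) + (I)] = 0/4 = 0
(Exp terms are combined using exp(i*s)*conj(exp(i*t)) = exp(i*(s-t)), and sums of them are collapsed using the identity that for every m > 1 the m distinct m-th roots of unity sum to 0, e.g. 1 + exp(2*I*pi/3) + exp(-2*I*pi/3) = 0.)
Hence the multiplicities are chi_2: 1. Dimension check: dim(chi_3)*dim(chi_3) = 1*1 = 1 and sum (mult * dim) = 1*1 = 1.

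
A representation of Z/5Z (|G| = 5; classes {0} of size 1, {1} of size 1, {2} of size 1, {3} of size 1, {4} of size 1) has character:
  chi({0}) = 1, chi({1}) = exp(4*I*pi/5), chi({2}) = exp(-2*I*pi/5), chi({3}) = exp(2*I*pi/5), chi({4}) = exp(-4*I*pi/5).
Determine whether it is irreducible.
Irreducible: <chi, chi> = 1.

Details: <chi, chi> = (1/|G|) sum_C |C| * |chi(C)|^2 = (1/5)[1*|1|^2 + 1*|exp(4*I*pi/5)|^2 + 1*|exp(-2*I*pi/5)|^2 + 1*|exp(2*I*pi/5)|^2 + 1*|exp(-4*I*pi/5)|^2]
  = (1/5)[(1) + (1) + (1) + (1) + (1)] = 5/5 = 1.
(Exp terms are combined using exp(i*s)*conj(exp(i*t)) = exp(i*(s-t)), and sums of them are collapsed using the identity that for every m > 1 the m distinct m-th roots of unity sum to 0, e.g. 1 + exp(2*I*pi/3) + exp(-2*I*pi/3) = 0.)
A character is irreducible iff <chi, chi> = 1, so this representation is irreducible.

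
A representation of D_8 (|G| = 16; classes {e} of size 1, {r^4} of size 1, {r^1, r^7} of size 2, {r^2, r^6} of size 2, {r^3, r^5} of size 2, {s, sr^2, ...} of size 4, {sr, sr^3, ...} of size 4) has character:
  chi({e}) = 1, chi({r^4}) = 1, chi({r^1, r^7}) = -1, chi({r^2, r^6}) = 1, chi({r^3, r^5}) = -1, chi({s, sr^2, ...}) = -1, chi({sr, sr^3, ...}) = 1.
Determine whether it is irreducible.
Irreducible: <chi, chi> = 1.

Why: <chi, chi> = (1/|G|) sum_C |C| * |chi(C)|^2 = (1/16)[1*|1|^2 + 1*|1|^2 + 2*|-1|^2 + 2*|1|^2 + 2*|-1|^2 + 4*|-1|^2 + 4*|1|^2]
  = (1/16)[(1) + (1) + (2) + (2) + (2) + (4) + (4)] = 16/16 = 1.
A character is irreducible iff <chi, chi> = 1, so this representation is irreducible.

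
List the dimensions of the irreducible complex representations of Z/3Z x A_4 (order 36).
Dimensions: 1, 1, 1, 1, 1, 1, 1, 1, 1, 3, 3, 3

Justification: There are 12 irreducibles (= number of conjugacy classes). Their dimensions d_i satisfy sum d_i^2 = |G| = 36: 1 + 1 + 1 + 1 + 1 + 1 + 1 + 1 + 1 + 9 + 9 + 9 = 36. (For the product with Z/3Z: each of the 3 1-dim characters of Z/3Z tensors with each irrep of A_4, giving 3 copies of each A_4-dimension.)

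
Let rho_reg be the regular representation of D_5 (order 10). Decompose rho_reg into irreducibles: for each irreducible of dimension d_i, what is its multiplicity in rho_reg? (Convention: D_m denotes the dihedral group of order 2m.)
Each irreducible V_i of dimension d_i appears with multiplicity d_i, i.e. rho_reg = (direct sum over all irreducibles V_i) d_i V_i. The irreducible dimensions for D_5 are 1, 1, 2, 2: 2 irreducibles of dimension 1, each with multiplicity 1; 2 irreducibles of dimension 2, each with multiplicity 2. Total dimension 2*1*1 + 2*2*2 = 10 = |G|.

General theorem: in the regular representation of a finite group G, each irreducible appears with multiplicity equal to its dimension. Check: dim(rho_reg) = sum d_i^2 = 1 + 1 + 4 + 4 = 10 = |G|.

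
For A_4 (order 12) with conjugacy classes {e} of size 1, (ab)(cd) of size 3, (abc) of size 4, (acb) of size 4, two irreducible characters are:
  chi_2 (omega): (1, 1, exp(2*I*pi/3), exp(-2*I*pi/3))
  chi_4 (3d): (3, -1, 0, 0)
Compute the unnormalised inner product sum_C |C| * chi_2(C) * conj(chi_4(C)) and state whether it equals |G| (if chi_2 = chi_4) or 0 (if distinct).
Sum = 0; so <chi_2, chi_4> = 0 (distinct irreducibles are orthogonal).

Argument: Compute term by term over conjugacy classes (|C| * chi_2(C) * conj(chi_4(C))):
  1*(1)*conj(3) + 3*(1)*conj(-1) + 4*(exp(2*I*pi/3))*conj(0) + 4*(exp(-2*I*pi/3))*conj(0)
  = (3) + (-3) + (0) + (0)
  = 0.
(Exp terms are combined using exp(i*s)*conj(exp(i*t)) = exp(i*(s-t)), and sums of them are collapsed using the identity that for every m > 1 the m distinct m-th roots of unity sum to 0, e.g. 1 + exp(2*I*pi/3) + exp(-2*I*pi/3) = 0.)
Dividing by |G| = 12 gives 0/12 = 0, matching the row-orthogonality relation <chi_2, chi_4> = [chi_2 = chi_4].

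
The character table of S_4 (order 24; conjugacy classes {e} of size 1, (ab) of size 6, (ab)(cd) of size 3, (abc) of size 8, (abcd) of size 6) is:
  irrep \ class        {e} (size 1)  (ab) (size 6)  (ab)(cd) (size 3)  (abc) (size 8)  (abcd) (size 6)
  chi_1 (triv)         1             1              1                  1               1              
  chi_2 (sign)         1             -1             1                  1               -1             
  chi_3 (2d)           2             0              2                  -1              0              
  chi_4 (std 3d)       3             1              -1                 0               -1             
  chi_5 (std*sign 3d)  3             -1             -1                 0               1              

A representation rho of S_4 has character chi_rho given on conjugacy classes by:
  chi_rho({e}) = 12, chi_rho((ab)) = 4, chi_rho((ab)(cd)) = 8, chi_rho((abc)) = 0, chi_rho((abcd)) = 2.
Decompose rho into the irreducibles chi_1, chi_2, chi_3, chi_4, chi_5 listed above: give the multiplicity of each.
Multiplicities: chi_1: 3, chi_2: 0, chi_3: 3, chi_4: 1, chi_5: 0.

Proof sketch: Use <chi_rho, chi> = (1/|G|) sum_C |C| * chi_rho(C) * conj(chi(C)) with |G| = 24 for each irreducible chi in the table:
  <chi_rho, chi_1> = (1/24)[1*(12)*conj(1) + 6*(4)*conj(1) + 3*(8)*conj(1) + 8*(0)*conj(1) + 6*(2)*conj(1)]
      = (1/24)[(12) + (24) + (24) + (0) + (12)] = 72/24 = 3
  <chi_rho, chi_2> = (1/24)[1*(12)*conj(1) + 6*(4)*conj(-1) + 3*(8)*conj(1) + 8*(0)*conj(1) + 6*(2)*conj(-1)]
      = (1/24)[(12) + (-24) + (24) + (0) + (-12)] = 0/24 = 0
  <chi_rho, chi_3> = (1/24)[1*(12)*conj(2) + 6*(4)*conj(0) + 3*(8)*conj(2) + 8*(0)*conj(-1) + 6*(2)*conj(0)]
      = (1/24)[(24) + (0) + (48) + (0) + (0)] = 72/24 = 3
  <chi_rho, chi_4> = (1/24)[1*(12)*conj(3) + 6*(4)*conj(1) + 3*(8)*conj(-1) + 8*(0)*conj(0) + 6*(2)*conj(-1)]
      = (1/24)[(36) + (24) + (-24) + (0) + (-12)] = 24/24 = 1
  <chi_rho, chi_5> = (1/24)[1*(12)*conj(3) + 6*(4)*conj(-1) + 3*(8)*conj(-1) + 8*(0)*conj(0) + 6*(2)*conj(1)]
      = (1/24)[(36) + (-24) + (-24) + (0) + (12)] = 0/24 = 0
Dimension check: dim(rho) = sum (mult * dim) = 3*1 + 0*1 + 3*2 + 1*3 + 0*3 = 12 = chi_rho(e) = 12.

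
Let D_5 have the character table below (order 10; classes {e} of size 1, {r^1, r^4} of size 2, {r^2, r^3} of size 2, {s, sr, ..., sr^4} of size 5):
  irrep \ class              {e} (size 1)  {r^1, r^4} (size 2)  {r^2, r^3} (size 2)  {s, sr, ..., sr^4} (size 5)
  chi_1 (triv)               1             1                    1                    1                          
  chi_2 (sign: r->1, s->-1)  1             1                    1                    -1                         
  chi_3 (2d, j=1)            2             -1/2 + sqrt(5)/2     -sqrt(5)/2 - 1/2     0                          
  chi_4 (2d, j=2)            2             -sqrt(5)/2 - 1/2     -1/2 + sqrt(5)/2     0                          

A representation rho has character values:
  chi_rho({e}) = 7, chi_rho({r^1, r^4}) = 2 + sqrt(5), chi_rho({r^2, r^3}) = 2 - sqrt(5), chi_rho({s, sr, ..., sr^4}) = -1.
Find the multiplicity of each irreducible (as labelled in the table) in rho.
Multiplicities: chi_1: 1, chi_2: 2, chi_3: 2, chi_4: 0.

Solution. Use <chi_rho, chi> = (1/|G|) sum_C |C| * chi_rho(C) * conj(chi(C)) with |G| = 10 for each irreducible chi in the table:
  <chi_rho, chi_1> = (1/10)[1*(7)*conj(1) + 2*(2 + sqrt(5))*conj(1) + 2*(2 - sqrt(5))*conj(1) + 5*(-1)*conj(1)]
      = (1/10)[(7) + (4 + 2*sqrt(5)) + (4 - 2*sqrt(5)) + (-5)] = 10/10 = 1
  <chi_rho, chi_2> = (1/10)[1*(7)*conj(1) + 2*(2 + sqrt(5))*conj(1) + 2*(2 - sqrt(5))*conj(1) + 5*(-1)*conj(-1)]
      = (1/10)[(7) + (4 + 2*sqrt(5)) + (4 - 2*sqrt(5)) + (5)] = 20/10 = 2
  <chi_rho, chi_3> = (1/10)[1*(7)*conj(2) + 2*(2 + sqrt(5))*conj(-1/2 + sqrt(5)/2) + 2*(2 - sqrt(5))*conj(-sqrt(5)/2 - 1/2) + 5*(-1)*conj(0)]
      = (1/10)[(14) + (sqrt(5) + 3) + (3 - sqrt(5)) + (0)] = 20/10 = 2
  <chi_rho, chi_4> = (1/10)[1*(7)*conj(2) + 2*(2 + sqrt(5))*conj(-sqrt(5)/2 - 1/2) + 2*(2 - sqrt(5))*conj(-1/2 + sqrt(5)/2) + 5*(-1)*conj(0)]
      = (1/10)[(14) + (-7 - 3*sqrt(5)) + (-7 + 3*sqrt(5)) + (0)] = 0/10 = 0
Dimension check: dim(rho) = sum (mult * dim) = 1*1 + 2*1 + 2*2 + 0*2 = 7 = chi_rho(e) = 7.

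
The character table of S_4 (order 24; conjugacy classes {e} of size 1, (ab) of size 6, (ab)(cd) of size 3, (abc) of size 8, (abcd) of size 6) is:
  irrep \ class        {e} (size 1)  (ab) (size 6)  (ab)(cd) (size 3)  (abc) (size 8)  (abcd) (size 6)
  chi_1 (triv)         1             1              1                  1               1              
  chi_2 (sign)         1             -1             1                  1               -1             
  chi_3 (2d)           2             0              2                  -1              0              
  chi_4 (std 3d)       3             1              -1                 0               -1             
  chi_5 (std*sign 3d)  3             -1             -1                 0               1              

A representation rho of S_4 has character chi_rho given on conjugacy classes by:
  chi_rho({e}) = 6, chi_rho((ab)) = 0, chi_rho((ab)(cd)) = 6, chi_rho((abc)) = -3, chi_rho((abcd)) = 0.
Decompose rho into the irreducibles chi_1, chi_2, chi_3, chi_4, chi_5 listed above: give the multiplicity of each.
Multiplicities: chi_1: 0, chi_2: 0, chi_3: 3, chi_4: 0, chi_5: 0.

Working: Use <chi_rho, chi> = (1/|G|) sum_C |C| * chi_rho(C) * conj(chi(C)) with |G| = 24 for each irreducible chi in the table:
  <chi_rho, chi_1> = (1/24)[1*(6)*conj(1) + 6*(0)*conj(1) + 3*(6)*conj(1) + 8*(-3)*conj(1) + 6*(0)*conj(1)]
      = (1/24)[(6) + (0) + (18) + (-24) + (0)] = 0/24 = 0
  <chi_rho, chi_2> = (1/24)[1*(6)*conj(1) + 6*(0)*conj(-1) + 3*(6)*conj(1) + 8*(-3)*conj(1) + 6*(0)*conj(-1)]
      = (1/24)[(6) + (0) + (18) + (-24) + (0)] = 0/24 = 0
  <chi_rho, chi_3> = (1/24)[1*(6)*conj(2) + 6*(0)*conj(0) + 3*(6)*conj(2) + 8*(-3)*conj(-1) + 6*(0)*conj(0)]
      = (1/24)[(12) + (0) + (36) + (24) + (0)] = 72/24 = 3
  <chi_rho, chi_4> = (1/24)[1*(6)*conj(3) + 6*(0)*conj(1) + 3*(6)*conj(-1) + 8*(-3)*conj(0) + 6*(0)*conj(-1)]
      = (1/24)[(18) + (0) + (-18) + (0) + (0)] = 0/24 = 0
  <chi_rho, chi_5> = (1/24)[1*(6)*conj(3) + 6*(0)*conj(-1) + 3*(6)*conj(-1) + 8*(-3)*conj(0) + 6*(0)*conj(1)]
      = (1/24)[(18) + (0) + (-18) + (0) + (0)] = 0/24 = 0
Dimension check: dim(rho) = sum (mult * dim) = 0*1 + 0*1 + 3*2 + 0*3 + 0*3 = 6 = chi_rho(e) = 6.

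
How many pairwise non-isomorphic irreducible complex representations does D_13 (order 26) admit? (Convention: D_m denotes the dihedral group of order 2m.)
8

Justification: The number of irreducible complex representations of a finite group equals its number of conjugacy classes. D_13 has 8 conjugacy classes ((n+3)/2 for n odd), so D_13 (order 26) has exactly 8 irreducible complex representations.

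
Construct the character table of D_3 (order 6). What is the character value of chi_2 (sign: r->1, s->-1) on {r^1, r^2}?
Conjugacy classes: {e} of size 1, {r^1, r^2} of size 2, {s, sr, ..., sr^2} of size 3.
Character table:
  irrep \ class              {e} (size 1)  {r^1, r^2} (size 2)  {s, sr, ..., sr^2} (size 3)
  chi_1 (triv)               1             1                    1                          
  chi_2 (sign: r->1, s->-1)  1             1                    -1                         
  chi_3 (2d, j=1)            2             -1                   0                          

Spot check: chi_2 (sign: r->1, s->-1) on {r^1, r^2} = 1.

Working: D_3 has order 2*3 = 6 with 3 conjugacy classes, hence 3 irreducibles. Sum of squared dims 1 + 1 + 4 = 6 = |G|. Linear characters come from the abelianisation; the 2-dimensional irreps have character r^k -> 2*cos(2*pi*j*k/3), reflections -> 0.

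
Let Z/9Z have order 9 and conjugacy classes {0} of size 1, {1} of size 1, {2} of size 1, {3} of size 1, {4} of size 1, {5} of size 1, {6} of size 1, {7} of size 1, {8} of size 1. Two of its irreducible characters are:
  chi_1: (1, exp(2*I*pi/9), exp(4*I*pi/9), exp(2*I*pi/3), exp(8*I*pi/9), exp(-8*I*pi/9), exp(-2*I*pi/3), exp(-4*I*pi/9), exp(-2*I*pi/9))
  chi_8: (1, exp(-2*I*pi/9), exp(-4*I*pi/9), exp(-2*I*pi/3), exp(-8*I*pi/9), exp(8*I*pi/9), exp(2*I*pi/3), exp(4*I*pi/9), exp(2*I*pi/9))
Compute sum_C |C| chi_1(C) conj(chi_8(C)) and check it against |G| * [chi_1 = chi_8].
Sum = 0; so <chi_1, chi_8> = 0 (distinct irreducibles are orthogonal).

Reasoning: Compute term by term over conjugacy classes (|C| * chi_1(C) * conj(chi_8(C))):
  1*(1)*conj(1) + 1*(exp(2*I*pi/9))*conj(exp(-2*I*pi/9)) + 1*(exp(4*I*pi/9))*conj(exp(-4*I*pi/9)) + 1*(exp(2*I*pi/3))*conj(exp(-2*I*pi/3)) + 1*(exp(8*I*pi/9))*conj(exp(-8*I*pi/9)) + 1*(exp(-8*I*pi/9))*conj(exp(8*I*pi/9)) + 1*(exp(-2*I*pi/3))*conj(exp(2*I*pi/3)) + 1*(exp(-4*I*pi/9))*conj(exp(4*I*pi/9)) + 1*(exp(-2*I*pi/9))*conj(exp(2*I*pi/9))
  = (1) + (exp(4*I*pi/9)) + (exp(8*I*pi/9)) + (exp(-2*I*pi/3)) + (exp(-2*I*pi/9)) + (exp(2*I*pi/9)) + (exp(2*I*pi/3)) + (exp(-8*I*pi/9)) + (exp(-4*I*pi/9))
  = 0.
(Exp terms are combined using exp(i*s)*conj(exp(i*t)) = exp(i*(s-t)), and sums of them are collapsed using the identity that for every m > 1 the m distinct m-th roots of unity sum to 0, e.g. 1 + exp(2*I*pi/3) + exp(-2*I*pi/3) = 0.)
Dividing by |G| = 9 gives 0/9 = 0, matching the row-orthogonality relation <chi_1, chi_8> = [chi_1 = chi_8].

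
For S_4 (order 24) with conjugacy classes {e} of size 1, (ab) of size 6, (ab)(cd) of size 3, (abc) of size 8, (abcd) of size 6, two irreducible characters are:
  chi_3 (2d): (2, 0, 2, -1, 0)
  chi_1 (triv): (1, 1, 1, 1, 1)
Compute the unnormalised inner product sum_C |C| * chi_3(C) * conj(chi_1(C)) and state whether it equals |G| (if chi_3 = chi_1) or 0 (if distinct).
Sum = 0; so <chi_3, chi_1> = 0 (distinct irreducibles are orthogonal).

Why: Compute term by term over conjugacy classes (|C| * chi_3(C) * conj(chi_1(C))):
  1*(2)*conj(1) + 6*(0)*conj(1) + 3*(2)*conj(1) + 8*(-1)*conj(1) + 6*(0)*conj(1)
  = (2) + (0) + (6) + (-8) + (0)
  = 0.
Dividing by |G| = 24 gives 0/24 = 0, matching the row-orthogonality relation <chi_3, chi_1> = [chi_3 = chi_1].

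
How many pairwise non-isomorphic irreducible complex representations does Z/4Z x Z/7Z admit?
28

Proof sketch: The number of irreducible complex representations of a finite group equals its number of conjugacy classes. Z/4Z x Z/7Z is abelian of order 28, so every element is its own conjugacy class: 28 classes, so Z/4Z x Z/7Z (order 28) has exactly 28 irreducible complex representations.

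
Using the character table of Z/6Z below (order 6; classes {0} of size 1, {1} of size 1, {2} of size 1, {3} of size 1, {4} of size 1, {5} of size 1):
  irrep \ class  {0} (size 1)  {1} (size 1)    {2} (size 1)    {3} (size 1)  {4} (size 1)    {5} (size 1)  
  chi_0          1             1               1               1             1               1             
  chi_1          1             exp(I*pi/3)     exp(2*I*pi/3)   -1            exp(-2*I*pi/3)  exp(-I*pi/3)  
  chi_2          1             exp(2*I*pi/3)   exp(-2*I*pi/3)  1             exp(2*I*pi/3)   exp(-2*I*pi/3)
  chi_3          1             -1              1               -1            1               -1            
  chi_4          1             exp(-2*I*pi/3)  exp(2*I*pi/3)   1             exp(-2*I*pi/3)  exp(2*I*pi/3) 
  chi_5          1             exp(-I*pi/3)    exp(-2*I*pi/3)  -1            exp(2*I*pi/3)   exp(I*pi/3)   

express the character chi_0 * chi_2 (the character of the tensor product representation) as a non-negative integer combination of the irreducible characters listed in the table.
chi_0 tensor chi_2 = chi_2 (all other irreducibles have multiplicity 0).

Working: The character of a tensor product is the pointwise product (chi_0 * chi_2)(C) = chi_0(C) * chi_2(C):
  {0}: (1)*(1), {1}: (1)*(exp(2*I*pi/3)), {2}: (1)*(exp(-2*I*pi/3)), {3}: (1)*(1), {4}: (1)*(exp(2*I*pi/3)), {5}: (1)*(exp(-2*I*pi/3))
so (chi_0 * chi_2) takes values
  {0} -> 1, {1} -> exp(2*I*pi/3), {2} -> exp(-2*I*pi/3), {3} -> 1, {4} -> exp(2*I*pi/3), {5} -> exp(-2*I*pi/3).
Now take the inner product of this character with each irreducible chi from the table, <chi_0*chi_2, chi> = (1/6) sum_C |C| (chi_0*chi_2)(C) conj(chi(C)):
  <chi_0*chi_2, chi_0> = (1/6)[1*(1)*conj(1) + 1*(exp(2*I*pi/3))*conj(1) + 1*(exp(-2*I*pi/3))*conj(1) + 1*(1)*conj(1) + 1*(exp(2*I*pi/3))*conj(1) + 1*(exp(-2*I*pi/3))*conj(1)]
      = (1/6)[(1) + (exp(2*I*pi/3)) + (exp(-2*I*pi/3)) + (1) + (exp(2*I*pi/3)) + (exp(-2*I*pi/3))] = 0/6 = 0
  <chi_0*chi_2, chi_1> = (1/6)[1*(1)*conj(1) + 1*(exp(2*I*pi/3))*conj(exp(I*pi/3)) + 1*(exp(-2*I*pi/3))*conj(exp(2*I*pi/3)) + 1*(1)*conj(-1) + 1*(exp(2*I*pi/3))*conj(exp(-2*I*pi/3)) + 1*(exp(-2*I*pi/3))*conj(exp(-I*pi/3))]
      = (1/6)[(1) + (exp(I*pi/3)) + (exp(2*I*pi/3)) + (-1) + (exp(-2*I*pi/3)) + (exp(-I*pi/3))] = 0/6 = 0
  <chi_0*chi_2, chi_2> = (1/6)[1*(1)*conj(1) + 1*(exp(2*I*pi/3))*conj(exp(2*I*pi/3)) + 1*(exp(-2*I*pi/3))*conj(exp(-2*I*pi/3)) + 1*(1)*conj(1) + 1*(exp(2*I*pi/3))*conj(exp(2*I*pi/3)) + 1*(exp(-2*I*pi/3))*conj(exp(-2*I*pi/3))]
      = (1/6)[(1) + (1) + (1) + (1) + (1) + (1)] = 6/6 = 1
  <chi_0*chi_2, chi_3> = (1/6)[1*(1)*conj(1) + 1*(exp(2*I*pi/3))*conj(-1) + 1*(exp(-2*I*pi/3))*conj(1) + 1*(1)*conj(-1) + 1*(exp(2*I*pi/3))*conj(1) + 1*(exp(-2*I*pi/3))*conj(-1)]
      = (1/6)[(1) + (-exp(2*I*pi/3)) + (exp(-2*I*pi/3)) + (-1) + (exp(2*I*pi/3)) + (-exp(-2*I*pi/3))] = 0/6 = 0
  <chi_0*chi_2, chi_4> = (1/6)[1*(1)*conj(1) + 1*(exp(2*I*pi/3))*conj(exp(-2*I*pi/3)) + 1*(exp(-2*I*pi/3))*conj(exp(2*I*pi/3)) + 1*(1)*conj(1) + 1*(exp(2*I*pi/3))*conj(exp(-2*I*pi/3)) + 1*(exp(-2*I*pi/3))*conj(exp(2*I*pi/3))]
      = (1/6)[(1) + (exp(-2*I*pi/3)) + (exp(2*I*pi/3)) + (1) + (exp(-2*I*pi/3)) + (exp(2*I*pi/3))] = 0/6 = 0
  <chi_0*chi_2, chi_5> = (1/6)[1*(1)*conj(1) + 1*(exp(2*I*pi/3))*conj(exp(-I*pi/3)) + 1*(exp(-2*I*pi/3))*conj(exp(-2*I*pi/3)) + 1*(1)*conj(-1) + 1*(exp(2*I*pi/3))*conj(exp(2*I*pi/3)) + 1*(exp(-2*I*pi/3))*conj(exp(I*pi/3))]
      = (1/6)[(1) + (-1) + (1) + (-1) + (1) + (-1)] = 0/6 = 0
(Exp terms are combined using exp(i*s)*conj(exp(i*t)) = exp(i*(s-t)), and sums of them are collapsed using the identity that for every m > 1 the m distinct m-th roots of unity sum to 0, e.g. 1 + exp(2*I*pi/3) + exp(-2*I*pi/3) = 0.)
Hence the multiplicities are chi_2: 1. Dimension check: dim(chi_0)*dim(chi_2) = 1*1 = 1 and sum (mult * dim) = 1*1 = 1.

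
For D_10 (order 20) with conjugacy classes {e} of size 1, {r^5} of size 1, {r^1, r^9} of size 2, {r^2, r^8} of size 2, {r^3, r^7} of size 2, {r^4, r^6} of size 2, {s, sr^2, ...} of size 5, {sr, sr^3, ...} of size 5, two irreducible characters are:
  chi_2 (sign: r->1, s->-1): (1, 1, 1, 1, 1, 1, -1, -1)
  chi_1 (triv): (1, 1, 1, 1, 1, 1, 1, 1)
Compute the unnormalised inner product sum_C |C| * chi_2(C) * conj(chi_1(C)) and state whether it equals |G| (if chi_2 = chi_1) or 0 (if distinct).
Sum = 0; so <chi_2, chi_1> = 0 (distinct irreducibles are orthogonal).

Derivation: Compute term by term over conjugacy classes (|C| * chi_2(C) * conj(chi_1(C))):
  1*(1)*conj(1) + 1*(1)*conj(1) + 2*(1)*conj(1) + 2*(1)*conj(1) + 2*(1)*conj(1) + 2*(1)*conj(1) + 5*(-1)*conj(1) + 5*(-1)*conj(1)
  = (1) + (1) + (2) + (2) + (2) + (2) + (-5) + (-5)
  = 0.
Dividing by |G| = 20 gives 0/20 = 0, matching the row-orthogonality relation <chi_2, chi_1> = [chi_2 = chi_1].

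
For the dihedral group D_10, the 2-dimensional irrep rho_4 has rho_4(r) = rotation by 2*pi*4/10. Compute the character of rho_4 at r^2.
chi_{rho_4}(r^2) = 2*cos(2*pi*4*2/10) = -1/2 + sqrt(5)/2

Why: rho_4(r^2) is rotation by angle 2*pi*4*2/10, whose trace is 2*cos(2*pi*4*2/10) = -1/2 + sqrt(5)/2.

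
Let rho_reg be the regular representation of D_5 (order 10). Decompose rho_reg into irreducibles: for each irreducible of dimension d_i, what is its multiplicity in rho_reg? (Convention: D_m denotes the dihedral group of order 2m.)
Each irreducible V_i of dimension d_i appears with multiplicity d_i, i.e. rho_reg = (direct sum over all irreducibles V_i) d_i V_i. The irreducible dimensions for D_5 are 1, 1, 2, 2: 2 irreducibles of dimension 1, each with multiplicity 1; 2 irreducibles of dimension 2, each with multiplicity 2. Total dimension 2*1*1 + 2*2*2 = 10 = |G|.

Argument: General theorem: in the regular representation of a finite group G, each irreducible appears with multiplicity equal to its dimension. Check: dim(rho_reg) = sum d_i^2 = 1 + 1 + 4 + 4 = 10 = |G|.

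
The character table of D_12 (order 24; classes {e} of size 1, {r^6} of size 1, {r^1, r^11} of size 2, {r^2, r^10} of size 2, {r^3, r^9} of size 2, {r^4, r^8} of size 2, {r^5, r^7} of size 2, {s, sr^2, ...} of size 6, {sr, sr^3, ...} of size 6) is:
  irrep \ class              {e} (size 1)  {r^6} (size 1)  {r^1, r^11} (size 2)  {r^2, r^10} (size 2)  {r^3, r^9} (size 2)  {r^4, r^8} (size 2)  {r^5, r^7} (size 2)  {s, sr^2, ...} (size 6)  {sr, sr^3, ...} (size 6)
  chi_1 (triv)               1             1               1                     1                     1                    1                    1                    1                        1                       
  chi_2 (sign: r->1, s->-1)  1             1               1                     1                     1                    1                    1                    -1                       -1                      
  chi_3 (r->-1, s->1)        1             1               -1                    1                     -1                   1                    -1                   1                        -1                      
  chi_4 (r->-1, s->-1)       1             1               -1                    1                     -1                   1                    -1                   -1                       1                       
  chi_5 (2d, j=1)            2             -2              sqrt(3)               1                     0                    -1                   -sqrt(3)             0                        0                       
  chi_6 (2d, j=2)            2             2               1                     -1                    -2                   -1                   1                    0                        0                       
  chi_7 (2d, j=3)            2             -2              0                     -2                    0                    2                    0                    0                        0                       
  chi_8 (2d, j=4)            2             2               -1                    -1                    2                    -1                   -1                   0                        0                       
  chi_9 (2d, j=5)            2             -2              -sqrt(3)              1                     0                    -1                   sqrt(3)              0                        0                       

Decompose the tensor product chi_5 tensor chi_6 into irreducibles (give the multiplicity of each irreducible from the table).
chi_5 tensor chi_6 = chi_5 + chi_7 (all other irreducibles have multiplicity 0).

Working: The character of a tensor product is the pointwise product (chi_5 * chi_6)(C) = chi_5(C) * chi_6(C):
  {e}: (2)*(2), {r^6}: (-2)*(2), {r^1, r^11}: (sqrt(3))*(1), {r^2, r^10}: (1)*(-1), {r^3, r^9}: (0)*(-2), {r^4, r^8}: (-1)*(-1), {r^5, r^7}: (-sqrt(3))*(1), {s, sr^2, ...}: (0)*(0), {sr, sr^3, ...}: (0)*(0)
so (chi_5 * chi_6) takes values
  {e} -> 4, {r^6} -> -4, {r^1, r^11} -> sqrt(3), {r^2, r^10} -> -1, {r^3, r^9} -> 0, {r^4, r^8} -> 1, {r^5, r^7} -> -sqrt(3), {s, sr^2, ...} -> 0, {sr, sr^3, ...} -> 0.
Now take the inner product of this character with each irreducible chi from the table, <chi_5*chi_6, chi> = (1/24) sum_C |C| (chi_5*chi_6)(C) conj(chi(C)):
  <chi_5*chi_6, chi_1> = (1/24)[1*(4)*conj(1) + 1*(-4)*conj(1) + 2*(sqrt(3))*conj(1) + 2*(-1)*conj(1) + 2*(0)*conj(1) + 2*(1)*conj(1) + 2*(-sqrt(3))*conj(1) + 6*(0)*conj(1) + 6*(0)*conj(1)]
      = (1/24)[(4) + (-4) + (2*sqrt(3)) + (-2) + (0) + (2) + (-2*sqrt(3)) + (0) + (0)] = 0/24 = 0
  <chi_5*chi_6, chi_2> = (1/24)[1*(4)*conj(1) + 1*(-4)*conj(1) + 2*(sqrt(3))*conj(1) + 2*(-1)*conj(1) + 2*(0)*conj(1) + 2*(1)*conj(1) + 2*(-sqrt(3))*conj(1) + 6*(0)*conj(-1) + 6*(0)*conj(-1)]
      = (1/24)[(4) + (-4) + (2*sqrt(3)) + (-2) + (0) + (2) + (-2*sqrt(3)) + (0) + (0)] = 0/24 = 0
  <chi_5*chi_6, chi_3> = (1/24)[1*(4)*conj(1) + 1*(-4)*conj(1) + 2*(sqrt(3))*conj(-1) + 2*(-1)*conj(1) + 2*(0)*conj(-1) + 2*(1)*conj(1) + 2*(-sqrt(3))*conj(-1) + 6*(0)*conj(1) + 6*(0)*conj(-1)]
      = (1/24)[(4) + (-4) + (-2*sqrt(3)) + (-2) + (0) + (2) + (2*sqrt(3)) + (0) + (0)] = 0/24 = 0
  <chi_5*chi_6, chi_4> = (1/24)[1*(4)*conj(1) + 1*(-4)*conj(1) + 2*(sqrt(3))*conj(-1) + 2*(-1)*conj(1) + 2*(0)*conj(-1) + 2*(1)*conj(1) + 2*(-sqrt(3))*conj(-1) + 6*(0)*conj(-1) + 6*(0)*conj(1)]
      = (1/24)[(4) + (-4) + (-2*sqrt(3)) + (-2) + (0) + (2) + (2*sqrt(3)) + (0) + (0)] = 0/24 = 0
  <chi_5*chi_6, chi_5> = (1/24)[1*(4)*conj(2) + 1*(-4)*conj(-2) + 2*(sqrt(3))*conj(sqrt(3)) + 2*(-1)*conj(1) + 2*(0)*conj(0) + 2*(1)*conj(-1) + 2*(-sqrt(3))*conj(-sqrt(3)) + 6*(0)*conj(0) + 6*(0)*conj(0)]
      = (1/24)[(8) + (8) + (6) + (-2) + (0) + (-2) + (6) + (0) + (0)] = 24/24 = 1
  <chi_5*chi_6, chi_6> = (1/24)[1*(4)*conj(2) + 1*(-4)*conj(2) + 2*(sqrt(3))*conj(1) + 2*(-1)*conj(-1) + 2*(0)*conj(-2) + 2*(1)*conj(-1) + 2*(-sqrt(3))*conj(1) + 6*(0)*conj(0) + 6*(0)*conj(0)]
      = (1/24)[(8) + (-8) + (2*sqrt(3)) + (2) + (0) + (-2) + (-2*sqrt(3)) + (0) + (0)] = 0/24 = 0
  <chi_5*chi_6, chi_7> = (1/24)[1*(4)*conj(2) + 1*(-4)*conj(-2) + 2*(sqrt(3))*conj(0) + 2*(-1)*conj(-2) + 2*(0)*conj(0) + 2*(1)*conj(2) + 2*(-sqrt(3))*conj(0) + 6*(0)*conj(0) + 6*(0)*conj(0)]
      = (1/24)[(8) + (8) + (0) + (4) + (0) + (4) + (0) + (0) + (0)] = 24/24 = 1
  <chi_5*chi_6, chi_8> = (1/24)[1*(4)*conj(2) + 1*(-4)*conj(2) + 2*(sqrt(3))*conj(-1) + 2*(-1)*conj(-1) + 2*(0)*conj(2) + 2*(1)*conj(-1) + 2*(-sqrt(3))*conj(-1) + 6*(0)*conj(0) + 6*(0)*conj(0)]
      = (1/24)[(8) + (-8) + (-2*sqrt(3)) + (2) + (0) + (-2) + (2*sqrt(3)) + (0) + (0)] = 0/24 = 0
  <chi_5*chi_6, chi_9> = (1/24)[1*(4)*conj(2) + 1*(-4)*conj(-2) + 2*(sqrt(3))*conj(-sqrt(3)) + 2*(-1)*conj(1) + 2*(0)*conj(0) + 2*(1)*conj(-1) + 2*(-sqrt(3))*conj(sqrt(3)) + 6*(0)*conj(0) + 6*(0)*conj(0)]
      = (1/24)[(8) + (8) + (-6) + (-2) + (0) + (-2) + (-6) + (0) + (0)] = 0/24 = 0
Hence the multiplicities are chi_5: 1, chi_7: 1. Dimension check: dim(chi_5)*dim(chi_6) = 2*2 = 4 and sum (mult * dim) = 1*2 + 1*2 = 4.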